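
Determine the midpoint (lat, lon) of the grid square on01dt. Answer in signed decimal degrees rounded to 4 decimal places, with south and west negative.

41.8125, 100.2917

Field O=14, N=13: +14·20° lon, +13·10° lat → SW at lon 100°, lat 40°.
Square 0, 1: +0·2° lon, +1·1° lat → SW at lon 100°, lat 41°.
Subsquare d=3, t=19: +3·0.0833333° lon, +19·0.0416667° lat → SW at lon 100.25°, lat 41.7917°.
Cell spans 0.0833333° lon × 0.0416667° lat. Centre is SW corner plus half of each.
latitude 41.8125, longitude 100.2917.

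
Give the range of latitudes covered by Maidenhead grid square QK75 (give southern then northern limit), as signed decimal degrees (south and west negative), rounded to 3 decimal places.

15.000, 16.000

Field Q=16, K=10: +16·20° lon, +10·10° lat → SW at lon 140°, lat 10°.
Square 7, 5: +7·2° lon, +5·1° lat → SW at lon 154°, lat 15°.
Cell spans 2° lon × 1° lat.
south 15.000, north 16.000.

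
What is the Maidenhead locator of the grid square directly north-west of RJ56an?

RJ46xo

Longitude subsquare a = 0; −1 → -1, wraps to 23 = x, carry into square.
Longitude square 5; −1 → 4.
Latitude subsquare n = 13; +1 → 14 = o.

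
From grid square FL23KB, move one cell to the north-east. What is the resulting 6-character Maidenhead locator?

FL23lc

Longitude subsquare k = 10; +1 → 11 = l.
Latitude subsquare b = 1; +1 → 2 = c.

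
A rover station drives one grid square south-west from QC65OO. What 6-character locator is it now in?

Longitude subsquare o = 14; −1 → 13 = n.
Latitude subsquare o = 14; −1 → 13 = n.

QC65nn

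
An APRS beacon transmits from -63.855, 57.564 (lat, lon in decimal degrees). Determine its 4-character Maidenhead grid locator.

LC86

Offset from 180°W / 90°S: lon 237.56°, lat 26.15°.
Field: 237.56/20 → 11 → L, 26.15/10 → 2 → C; chars LC.
Square: 17.56/2 → 8, 6.15/1 → 6; chars 86.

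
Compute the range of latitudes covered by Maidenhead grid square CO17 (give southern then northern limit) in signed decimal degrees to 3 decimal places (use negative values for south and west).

57.000, 58.000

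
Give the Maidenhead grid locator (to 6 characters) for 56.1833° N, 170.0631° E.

RO56ae

Add 180° to longitude and 90° to latitude: 350.0631, 146.1833.
Field: lon ⌊350.0631/20⌋ = 17 → R; lat ⌊146.1833/10⌋ = 14 → O.
Square: lon ⌊10.0631/2⌋ = 5; lat ⌊6.1833/1⌋ = 6.
Subsquare: lon ⌊0.0631/0.0833333⌋ = 0 → a; lat ⌊0.1833/0.0416667⌋ = 4 → e.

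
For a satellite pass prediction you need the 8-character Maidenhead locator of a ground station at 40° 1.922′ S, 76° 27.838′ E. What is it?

ME89fx52

Shift to the Maidenhead origin (180°W, 90°S): lon 256.46397, lat 49.96797.
Field: lon ⌊256.46397/20⌋ = 12 → M; lat ⌊49.96797/10⌋ = 4 → E.
Square: lon ⌊16.46397/2⌋ = 8; lat ⌊9.96797/1⌋ = 9.
Subsquare: lon ⌊0.46397/0.0833333⌋ = 5 → f; lat ⌊0.96797/0.0416667⌋ = 23 → x.
Extended square: lon ⌊0.04730/0.00833333⌋ = 5; lat ⌊0.00963/0.00416667⌋ = 2.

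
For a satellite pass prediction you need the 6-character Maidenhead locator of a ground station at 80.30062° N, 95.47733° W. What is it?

Add 180° to longitude and 90° to latitude: 84.5227, 170.3006.
Field: 84.5227/20 → 4 → E, 170.3006/10 → 17 → R; chars ER.
Square: 4.5227/2 → 2, 0.3006/1 → 0; chars 20.
Subsquare: 0.5227/0.0833333 → 6 → g, 0.3006/0.0416667 → 7 → h; chars gh.

ER20gh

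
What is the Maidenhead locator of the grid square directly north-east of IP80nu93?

IP80ou04

Longitude extended square 9; +1 → 10, wraps to 0, carry into subsquare.
Longitude subsquare n = 13; +1 → 14 = o.
Latitude extended square 3; +1 → 4.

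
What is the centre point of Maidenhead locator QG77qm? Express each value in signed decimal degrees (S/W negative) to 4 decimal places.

-22.4792, 155.3750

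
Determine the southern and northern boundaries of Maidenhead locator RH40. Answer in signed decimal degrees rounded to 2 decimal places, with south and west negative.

-20.00, -19.00

Field R=17, H=7: +17·20° lon, +7·10° lat → SW at lon 160°, lat -20°.
Square 4, 0: +4·2° lon, +0·1° lat → SW at lon 168°, lat -20°.
Cell spans 2° lon × 1° lat.
south -20.00, north -19.00.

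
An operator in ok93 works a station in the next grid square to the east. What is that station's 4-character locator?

PK03

Longitude square 9; +1 → 10, wraps to 0, carry into field.
Longitude field O = 14; +1 → 15 = P.
The latitude characters are unchanged.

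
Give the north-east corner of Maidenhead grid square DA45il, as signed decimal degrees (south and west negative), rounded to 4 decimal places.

-84.5000, -111.2500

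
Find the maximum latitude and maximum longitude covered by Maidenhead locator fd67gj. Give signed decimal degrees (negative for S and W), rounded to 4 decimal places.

-52.5833, -67.4167

Field F=5, D=3: +5·20° lon, +3·10° lat → SW at lon -80°, lat -60°.
Square 6, 7: +6·2° lon, +7·1° lat → SW at lon -68°, lat -53°.
Subsquare g=6, j=9: +6·0.0833333° lon, +9·0.0416667° lat → SW at lon -67.5°, lat -52.625°.
Cell spans 0.0833333° lon × 0.0416667° lat. NE corner is SW corner plus one full cell.
latitude -52.5833, longitude -67.4167.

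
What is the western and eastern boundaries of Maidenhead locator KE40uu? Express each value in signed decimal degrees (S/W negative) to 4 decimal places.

29.6667, 29.7500

Field K=10, E=4: +10·20° lon, +4·10° lat → SW at lon 20°, lat -50°.
Square 4, 0: +4·2° lon, +0·1° lat → SW at lon 28°, lat -50°.
Subsquare u=20, u=20: +20·0.0833333° lon, +20·0.0416667° lat → SW at lon 29.6667°, lat -49.1667°.
Cell spans 0.0833333° lon × 0.0416667° lat.
west 29.6667, east 29.7500.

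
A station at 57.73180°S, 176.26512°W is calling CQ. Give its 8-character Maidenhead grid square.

AD12ug84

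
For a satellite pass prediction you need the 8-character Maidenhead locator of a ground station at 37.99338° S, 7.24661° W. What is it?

IF62ja01

Add 180° to longitude and 90° to latitude: 172.75339, 52.00662.
Field (20°×10°, letters A–R): 172.75339/20 → 8 → I, 52.00662/10 → 5 → F; chars IF.
Square (2°×1°, digits 0–9): 12.75339/2 → 6, 2.00662/1 → 2; chars 62.
Subsquare (5′×2.5′, letters a–x): 0.75339/0.0833333 → 9 → j, 0.00662/0.0416667 → 0 → a; chars ja.
Extended square (30″×15″, digits 0–9): 0.00339/0.00833333 → 0, 0.00662/0.00416667 → 1; chars 01.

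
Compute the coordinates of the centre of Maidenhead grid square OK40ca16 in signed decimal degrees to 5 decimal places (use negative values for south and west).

10.02708, 108.17917

Field O=14, K=10: +14·20° lon, +10·10° lat → SW at lon 100°, lat 10°.
Square 4, 0: +4·2° lon, +0·1° lat → SW at lon 108°, lat 10°.
Subsquare c=2, a=0: +2·0.0833333° lon, +0·0.0416667° lat → SW at lon 108.167°, lat 10°.
Extended square 1, 6: +1·0.00833333° lon, +6·0.00416667° lat → SW at lon 108.175°, lat 10.025°.
Cell spans 0.00833333° lon × 0.00416667° lat. Centre is SW corner plus half of each.
latitude 10.02708, longitude 108.17917.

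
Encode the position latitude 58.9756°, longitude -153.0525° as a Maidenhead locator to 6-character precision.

BO38lx

Shift to the Maidenhead origin (180°W, 90°S): lon 26.9475, lat 148.9756.
Field: 26.9475/20 → 1 → B, 148.9756/10 → 14 → O; chars BO.
Square: 6.9475/2 → 3, 8.9756/1 → 8; chars 38.
Subsquare: 0.9475/0.0833333 → 11 → l, 0.9756/0.0416667 → 23 → x; chars lx.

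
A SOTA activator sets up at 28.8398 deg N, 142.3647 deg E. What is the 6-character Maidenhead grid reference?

Shift to the Maidenhead origin (180°W, 90°S): lon 322.3647, lat 118.8398.
Field: lon ⌊322.3647/20⌋ = 16 → Q; lat ⌊118.8398/10⌋ = 11 → L.
Square: lon ⌊2.3647/2⌋ = 1; lat ⌊8.8398/1⌋ = 8.
Subsquare: lon ⌊0.3647/0.0833333⌋ = 4 → e; lat ⌊0.8398/0.0416667⌋ = 20 → u.

QL18eu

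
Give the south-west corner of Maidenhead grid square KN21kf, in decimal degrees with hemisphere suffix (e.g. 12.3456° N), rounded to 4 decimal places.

41.2083° N, 24.8333° E

Field K=10, N=13: +10·20° lon, +13·10° lat → SW at lon 20°, lat 40°.
Square 2, 1: +2·2° lon, +1·1° lat → SW at lon 24°, lat 41°.
Subsquare k=10, f=5: +10·0.0833333° lon, +5·0.0416667° lat → SW at lon 24.8333°, lat 41.2083°.
latitude 41.2083° N, longitude 24.8333° E.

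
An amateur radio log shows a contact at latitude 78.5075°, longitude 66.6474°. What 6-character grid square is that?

MQ38hm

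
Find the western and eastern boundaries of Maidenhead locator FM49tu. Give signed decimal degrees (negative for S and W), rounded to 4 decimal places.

-70.4167, -70.3333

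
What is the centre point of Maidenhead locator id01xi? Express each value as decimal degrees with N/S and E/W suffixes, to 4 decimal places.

58.6458° S, 18.0417° W

Field I=8, D=3: +8·20° lon, +3·10° lat → SW at lon -20°, lat -60°.
Square 0, 1: +0·2° lon, +1·1° lat → SW at lon -20°, lat -59°.
Subsquare x=23, i=8: +23·0.0833333° lon, +8·0.0416667° lat → SW at lon -18.0833°, lat -58.6667°.
Cell spans 0.0833333° lon × 0.0416667° lat. Centre is SW corner plus half of each.
latitude 58.6458° S, longitude 18.0417° W.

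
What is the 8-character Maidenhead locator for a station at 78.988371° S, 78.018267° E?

Add 180° to longitude and 90° to latitude: 258.01827, 11.01163.
Field (20°×10°, letters A–R): lon ⌊258.01827/20⌋ = 12 → M; lat ⌊11.01163/10⌋ = 1 → B.
Square (2°×1°, digits 0–9): lon ⌊18.01827/2⌋ = 9; lat ⌊1.01163/1⌋ = 1.
Subsquare (5′×2.5′, letters a–x): lon ⌊0.01827/0.0833333⌋ = 0 → a; lat ⌊0.01163/0.0416667⌋ = 0 → a.
Extended square (30″×15″, digits 0–9): lon ⌊0.01827/0.00833333⌋ = 2; lat ⌊0.01163/0.00416667⌋ = 2.

MB91aa22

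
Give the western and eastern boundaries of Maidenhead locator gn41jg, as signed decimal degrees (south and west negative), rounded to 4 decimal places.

-51.2500, -51.1667

Field G=6, N=13: +6·20° lon, +13·10° lat → SW at lon -60°, lat 40°.
Square 4, 1: +4·2° lon, +1·1° lat → SW at lon -52°, lat 41°.
Subsquare j=9, g=6: +9·0.0833333° lon, +6·0.0416667° lat → SW at lon -51.25°, lat 41.25°.
Cell spans 0.0833333° lon × 0.0416667° lat.
west -51.2500, east -51.1667.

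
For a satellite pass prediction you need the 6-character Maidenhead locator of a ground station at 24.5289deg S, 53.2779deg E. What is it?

Shift to the Maidenhead origin (180°W, 90°S): lon 233.2779, lat 65.4711.
Field: lon ⌊233.2779/20⌋ = 11 → L; lat ⌊65.4711/10⌋ = 6 → G.
Square: lon ⌊13.2779/2⌋ = 6; lat ⌊5.4711/1⌋ = 5.
Subsquare: lon ⌊1.2779/0.0833333⌋ = 15 → p; lat ⌊0.4711/0.0416667⌋ = 11 → l.

LG65pl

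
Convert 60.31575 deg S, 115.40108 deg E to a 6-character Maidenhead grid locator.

Add 180° to longitude and 90° to latitude: 295.4011, 29.6842.
Field: 295.4011/20 → 14 → O, 29.6842/10 → 2 → C; chars OC.
Square: 15.4011/2 → 7, 9.6842/1 → 9; chars 79.
Subsquare: 1.4011/0.0833333 → 16 → q, 0.6842/0.0416667 → 16 → q; chars qq.

OC79qq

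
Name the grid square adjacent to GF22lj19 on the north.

Latitude extended square 9; +1 → 10, wraps to 0, carry into subsquare.
Latitude subsquare j = 9; +1 → 10 = k.
The longitude characters are unchanged.

GF22lk10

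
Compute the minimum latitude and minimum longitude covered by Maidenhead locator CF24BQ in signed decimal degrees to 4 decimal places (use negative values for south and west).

-35.3333, -135.9167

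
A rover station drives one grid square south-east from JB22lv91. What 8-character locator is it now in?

JB22mv00

Longitude extended square 9; +1 → 10, wraps to 0, carry into subsquare.
Longitude subsquare l = 11; +1 → 12 = m.
Latitude extended square 1; −1 → 0.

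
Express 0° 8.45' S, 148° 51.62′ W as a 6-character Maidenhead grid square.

BI59nu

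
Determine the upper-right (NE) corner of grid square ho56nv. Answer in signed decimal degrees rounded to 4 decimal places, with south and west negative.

56.9167, -28.8333

Field H=7, O=14: +7·20° lon, +14·10° lat → SW at lon -40°, lat 50°.
Square 5, 6: +5·2° lon, +6·1° lat → SW at lon -30°, lat 56°.
Subsquare n=13, v=21: +13·0.0833333° lon, +21·0.0416667° lat → SW at lon -28.9167°, lat 56.875°.
Cell spans 0.0833333° lon × 0.0416667° lat. NE corner is SW corner plus one full cell.
latitude 56.9167, longitude -28.8333.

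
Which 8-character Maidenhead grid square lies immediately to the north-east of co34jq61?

CO34jq72

Longitude extended square 6; +1 → 7.
Latitude extended square 1; +1 → 2.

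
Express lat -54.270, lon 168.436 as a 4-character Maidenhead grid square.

RD45

Shift to the Maidenhead origin (180°W, 90°S): lon 348.44, lat 35.73.
Field: 348.44/20 → 17 → R, 35.73/10 → 3 → D; chars RD.
Square: 8.44/2 → 4, 5.73/1 → 5; chars 45.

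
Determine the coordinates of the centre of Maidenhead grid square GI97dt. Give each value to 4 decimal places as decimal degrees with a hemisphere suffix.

2.1875° S, 41.7083° W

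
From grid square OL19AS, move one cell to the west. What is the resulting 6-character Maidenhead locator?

OL09xs

Longitude subsquare a = 0; −1 → -1, wraps to 23 = x, carry into square.
Longitude square 1; −1 → 0.
The latitude characters are unchanged.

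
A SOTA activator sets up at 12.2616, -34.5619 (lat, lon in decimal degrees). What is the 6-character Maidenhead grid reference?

Shift to the Maidenhead origin (180°W, 90°S): lon 145.4381, lat 102.2616.
Field: lon ⌊145.4381/20⌋ = 7 → H; lat ⌊102.2616/10⌋ = 10 → K.
Square: lon ⌊5.4381/2⌋ = 2; lat ⌊2.2616/1⌋ = 2.
Subsquare: lon ⌊1.4381/0.0833333⌋ = 17 → r; lat ⌊0.2616/0.0416667⌋ = 6 → g.

HK22rg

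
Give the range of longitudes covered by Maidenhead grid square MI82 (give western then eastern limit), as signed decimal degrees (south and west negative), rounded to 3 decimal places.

76.000, 78.000

Field M=12, I=8: +12·20° lon, +8·10° lat → SW at lon 60°, lat -10°.
Square 8, 2: +8·2° lon, +2·1° lat → SW at lon 76°, lat -8°.
Cell spans 2° lon × 1° lat.
west 76.000, east 78.000.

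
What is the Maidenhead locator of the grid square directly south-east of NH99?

OH08

Longitude square 9; +1 → 10, wraps to 0, carry into field.
Longitude field N = 13; +1 → 14 = O.
Latitude square 9; −1 → 8.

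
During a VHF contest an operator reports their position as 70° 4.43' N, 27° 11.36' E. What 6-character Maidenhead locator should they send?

Add 180° to longitude and 90° to latitude: 207.1893, 160.0738.
Field: lon ⌊207.1893/20⌋ = 10 → K; lat ⌊160.0738/10⌋ = 16 → Q.
Square: lon ⌊7.1893/2⌋ = 3; lat ⌊0.0738/1⌋ = 0.
Subsquare: lon ⌊1.1893/0.0833333⌋ = 14 → o; lat ⌊0.0738/0.0416667⌋ = 1 → b.

KQ30ob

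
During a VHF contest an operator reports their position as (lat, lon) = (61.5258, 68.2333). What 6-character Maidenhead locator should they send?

MP41cm

Add 180° to longitude and 90° to latitude: 248.2333, 151.5258.
Field: 248.2333/20 → 12 → M, 151.5258/10 → 15 → P; chars MP.
Square: 8.2333/2 → 4, 1.5258/1 → 1; chars 41.
Subsquare: 0.2333/0.0833333 → 2 → c, 0.5258/0.0416667 → 12 → m; chars cm.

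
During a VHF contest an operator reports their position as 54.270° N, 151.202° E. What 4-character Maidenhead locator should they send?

QO54

Shift to the Maidenhead origin (180°W, 90°S): lon 331.20, lat 144.27.
Field: lon ⌊331.20/20⌋ = 16 → Q; lat ⌊144.27/10⌋ = 14 → O.
Square: lon ⌊11.20/2⌋ = 5; lat ⌊4.27/1⌋ = 4.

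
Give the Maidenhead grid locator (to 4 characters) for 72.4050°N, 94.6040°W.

Offset from 180°W / 90°S: lon 85.40°, lat 162.41°.
Field (20°×10°, letters A–R): 85.40/20 → 4 → E, 162.41/10 → 16 → Q; chars EQ.
Square (2°×1°, digits 0–9): 5.40/2 → 2, 2.41/1 → 2; chars 22.

EQ22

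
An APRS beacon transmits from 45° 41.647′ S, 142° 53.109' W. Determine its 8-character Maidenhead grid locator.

BE84nh33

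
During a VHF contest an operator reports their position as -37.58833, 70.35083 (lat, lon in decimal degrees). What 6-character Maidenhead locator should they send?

Offset from 180°W / 90°S: lon 250.3508°, lat 52.4117°.
Field: lon ⌊250.3508/20⌋ = 12 → M; lat ⌊52.4117/10⌋ = 5 → F.
Square: lon ⌊10.3508/2⌋ = 5; lat ⌊2.4117/1⌋ = 2.
Subsquare: lon ⌊0.3508/0.0833333⌋ = 4 → e; lat ⌊0.4117/0.0416667⌋ = 9 → j.

MF52ej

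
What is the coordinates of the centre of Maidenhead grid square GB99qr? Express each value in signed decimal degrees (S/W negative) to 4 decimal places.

-70.2708, -40.6250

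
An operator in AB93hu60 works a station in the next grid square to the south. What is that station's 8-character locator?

Latitude extended square 0; −1 → -1, wraps to 9, carry into subsquare.
Latitude subsquare u = 20; −1 → 19 = t.
The longitude characters are unchanged.

AB93ht69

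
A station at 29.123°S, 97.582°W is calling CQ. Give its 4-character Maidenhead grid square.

EG10

Shift to the Maidenhead origin (180°W, 90°S): lon 82.42, lat 60.88.
Field (20°×10°, letters A–R): lon ⌊82.42/20⌋ = 4 → E; lat ⌊60.88/10⌋ = 6 → G.
Square (2°×1°, digits 0–9): lon ⌊2.42/2⌋ = 1; lat ⌊0.88/1⌋ = 0.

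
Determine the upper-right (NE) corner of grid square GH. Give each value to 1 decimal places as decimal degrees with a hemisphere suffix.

10.0° S, 40.0° W

Field G=6, H=7: +6·20° lon, +7·10° lat → SW at lon -60°, lat -20°.
Cell spans 20° lon × 10° lat. NE corner is SW corner plus one full cell.
latitude 10.0° S, longitude 40.0° W.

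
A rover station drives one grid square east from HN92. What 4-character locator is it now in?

IN02

Longitude square 9; +1 → 10, wraps to 0, carry into field.
Longitude field H = 7; +1 → 8 = I.
The latitude characters are unchanged.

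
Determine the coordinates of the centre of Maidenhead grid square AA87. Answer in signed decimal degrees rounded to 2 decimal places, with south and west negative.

Field A=0, A=0: +0·20° lon, +0·10° lat → SW at lon -180°, lat -90°.
Square 8, 7: +8·2° lon, +7·1° lat → SW at lon -164°, lat -83°.
Cell spans 2° lon × 1° lat. Centre is SW corner plus half of each.
latitude -82.50, longitude -163.00.

-82.50, -163.00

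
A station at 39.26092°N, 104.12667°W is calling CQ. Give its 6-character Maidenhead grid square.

Add 180° to longitude and 90° to latitude: 75.8733, 129.2609.
Field (20°×10°, letters A–R): 75.8733/20 → 3 → D, 129.2609/10 → 12 → M; chars DM.
Square (2°×1°, digits 0–9): 15.8733/2 → 7, 9.2609/1 → 9; chars 79.
Subsquare (5′×2.5′, letters a–x): 1.8733/0.0833333 → 22 → w, 0.2609/0.0416667 → 6 → g; chars wg.

DM79wg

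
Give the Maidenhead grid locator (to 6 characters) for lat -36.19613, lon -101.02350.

Shift to the Maidenhead origin (180°W, 90°S): lon 78.9765, lat 53.8039.
Field: lon ⌊78.9765/20⌋ = 3 → D; lat ⌊53.8039/10⌋ = 5 → F.
Square: lon ⌊18.9765/2⌋ = 9; lat ⌊3.8039/1⌋ = 3.
Subsquare: lon ⌊0.9765/0.0833333⌋ = 11 → l; lat ⌊0.8039/0.0416667⌋ = 19 → t.

DF93lt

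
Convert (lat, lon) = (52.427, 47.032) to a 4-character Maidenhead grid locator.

Shift to the Maidenhead origin (180°W, 90°S): lon 227.03, lat 142.43.
Field: lon ⌊227.03/20⌋ = 11 → L; lat ⌊142.43/10⌋ = 14 → O.
Square: lon ⌊7.03/2⌋ = 3; lat ⌊2.43/1⌋ = 2.

LO32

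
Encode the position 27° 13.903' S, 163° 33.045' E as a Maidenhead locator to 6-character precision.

RG12ss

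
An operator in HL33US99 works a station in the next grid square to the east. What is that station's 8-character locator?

HL33vs09

Longitude extended square 9; +1 → 10, wraps to 0, carry into subsquare.
Longitude subsquare u = 20; +1 → 21 = v.
The latitude characters are unchanged.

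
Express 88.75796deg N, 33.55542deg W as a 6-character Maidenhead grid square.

HR38fs

Offset from 180°W / 90°S: lon 146.4446°, lat 178.7580°.
Field: 146.4446/20 → 7 → H, 178.7580/10 → 17 → R; chars HR.
Square: 6.4446/2 → 3, 8.7580/1 → 8; chars 38.
Subsquare: 0.4446/0.0833333 → 5 → f, 0.7580/0.0416667 → 18 → s; chars fs.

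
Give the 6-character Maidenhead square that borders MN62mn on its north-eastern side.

MN62no

Longitude subsquare m = 12; +1 → 13 = n.
Latitude subsquare n = 13; +1 → 14 = o.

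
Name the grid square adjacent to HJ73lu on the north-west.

Longitude subsquare l = 11; −1 → 10 = k.
Latitude subsquare u = 20; +1 → 21 = v.

HJ73kv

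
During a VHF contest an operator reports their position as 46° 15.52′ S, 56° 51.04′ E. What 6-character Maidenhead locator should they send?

Offset from 180°W / 90°S: lon 236.8507°, lat 43.7413°.
Field (20°×10°, letters A–R): lon ⌊236.8507/20⌋ = 11 → L; lat ⌊43.7413/10⌋ = 4 → E.
Square (2°×1°, digits 0–9): lon ⌊16.8507/2⌋ = 8; lat ⌊3.7413/1⌋ = 3.
Subsquare (5′×2.5′, letters a–x): lon ⌊0.8507/0.0833333⌋ = 10 → k; lat ⌊0.7413/0.0416667⌋ = 17 → r.

LE83kr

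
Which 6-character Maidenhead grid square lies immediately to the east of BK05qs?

BK05rs

Longitude subsquare q = 16; +1 → 17 = r.
The latitude characters are unchanged.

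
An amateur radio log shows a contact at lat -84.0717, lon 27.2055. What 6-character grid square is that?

KA35ow

Offset from 180°W / 90°S: lon 207.2055°, lat 5.9283°.
Field: lon ⌊207.2055/20⌋ = 10 → K; lat ⌊5.9283/10⌋ = 0 → A.
Square: lon ⌊7.2055/2⌋ = 3; lat ⌊5.9283/1⌋ = 5.
Subsquare: lon ⌊1.2055/0.0833333⌋ = 14 → o; lat ⌊0.9283/0.0416667⌋ = 22 → w.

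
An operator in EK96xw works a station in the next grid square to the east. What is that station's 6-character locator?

FK06aw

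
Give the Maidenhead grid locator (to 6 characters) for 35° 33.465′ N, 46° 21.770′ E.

LM35en

Shift to the Maidenhead origin (180°W, 90°S): lon 226.3628, lat 125.5577.
Field (20°×10°, letters A–R): lon ⌊226.3628/20⌋ = 11 → L; lat ⌊125.5577/10⌋ = 12 → M.
Square (2°×1°, digits 0–9): lon ⌊6.3628/2⌋ = 3; lat ⌊5.5577/1⌋ = 5.
Subsquare (5′×2.5′, letters a–x): lon ⌊0.3628/0.0833333⌋ = 4 → e; lat ⌊0.5577/0.0416667⌋ = 13 → n.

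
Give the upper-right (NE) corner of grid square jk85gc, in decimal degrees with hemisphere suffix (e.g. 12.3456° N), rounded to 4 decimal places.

15.1250° N, 16.5833° E

Field J=9, K=10: +9·20° lon, +10·10° lat → SW at lon 0°, lat 10°.
Square 8, 5: +8·2° lon, +5·1° lat → SW at lon 16°, lat 15°.
Subsquare g=6, c=2: +6·0.0833333° lon, +2·0.0416667° lat → SW at lon 16.5°, lat 15.0833°.
Cell spans 0.0833333° lon × 0.0416667° lat. NE corner is SW corner plus one full cell.
latitude 15.1250° N, longitude 16.5833° E.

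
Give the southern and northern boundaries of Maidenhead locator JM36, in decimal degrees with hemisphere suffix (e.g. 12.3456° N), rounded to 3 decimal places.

36.000° N, 37.000° N

Field J=9, M=12: +9·20° lon, +12·10° lat → SW at lon 0°, lat 30°.
Square 3, 6: +3·2° lon, +6·1° lat → SW at lon 6°, lat 36°.
Cell spans 2° lon × 1° lat.
south 36.000° N, north 37.000° N.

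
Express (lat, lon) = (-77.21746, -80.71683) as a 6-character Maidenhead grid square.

Add 180° to longitude and 90° to latitude: 99.2832, 12.7825.
Field: 99.2832/20 → 4 → E, 12.7825/10 → 1 → B; chars EB.
Square: 19.2832/2 → 9, 2.7825/1 → 2; chars 92.
Subsquare: 1.2832/0.0833333 → 15 → p, 0.7825/0.0416667 → 18 → s; chars ps.

EB92ps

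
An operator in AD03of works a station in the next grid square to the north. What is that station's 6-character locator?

AD03og

Latitude subsquare f = 5; +1 → 6 = g.
The longitude characters are unchanged.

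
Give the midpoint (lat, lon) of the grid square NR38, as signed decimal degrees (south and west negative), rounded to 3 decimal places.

88.500, 87.000

Field N=13, R=17: +13·20° lon, +17·10° lat → SW at lon 80°, lat 80°.
Square 3, 8: +3·2° lon, +8·1° lat → SW at lon 86°, lat 88°.
Cell spans 2° lon × 1° lat. Centre is SW corner plus half of each.
latitude 88.500, longitude 87.000.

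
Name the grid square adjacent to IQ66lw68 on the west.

IQ66lw58

Longitude extended square 6; −1 → 5.
The latitude characters are unchanged.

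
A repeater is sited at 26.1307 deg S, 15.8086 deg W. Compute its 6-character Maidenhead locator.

IG23cu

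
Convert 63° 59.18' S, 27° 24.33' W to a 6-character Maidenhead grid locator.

HC66ha

Shift to the Maidenhead origin (180°W, 90°S): lon 152.5945, lat 26.0137.
Field: 152.5945/20 → 7 → H, 26.0137/10 → 2 → C; chars HC.
Square: 12.5945/2 → 6, 6.0137/1 → 6; chars 66.
Subsquare: 0.5945/0.0833333 → 7 → h, 0.0137/0.0416667 → 0 → a; chars ha.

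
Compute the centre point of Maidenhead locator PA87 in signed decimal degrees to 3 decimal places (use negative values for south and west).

-82.500, 137.000

Field P=15, A=0: +15·20° lon, +0·10° lat → SW at lon 120°, lat -90°.
Square 8, 7: +8·2° lon, +7·1° lat → SW at lon 136°, lat -83°.
Cell spans 2° lon × 1° lat. Centre is SW corner plus half of each.
latitude -82.500, longitude 137.000.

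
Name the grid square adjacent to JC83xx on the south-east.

JC93aw

Longitude subsquare x = 23; +1 → 24, wraps to 0 = a, carry into square.
Longitude square 8; +1 → 9.
Latitude subsquare x = 23; −1 → 22 = w.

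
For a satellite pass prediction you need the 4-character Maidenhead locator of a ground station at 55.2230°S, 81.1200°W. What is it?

ED94

Add 180° to longitude and 90° to latitude: 98.88, 34.78.
Field: lon ⌊98.88/20⌋ = 4 → E; lat ⌊34.78/10⌋ = 3 → D.
Square: lon ⌊18.88/2⌋ = 9; lat ⌊4.78/1⌋ = 4.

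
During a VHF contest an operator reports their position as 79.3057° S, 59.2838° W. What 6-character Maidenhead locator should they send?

Shift to the Maidenhead origin (180°W, 90°S): lon 120.7162, lat 10.6943.
Field: 120.7162/20 → 6 → G, 10.6943/10 → 1 → B; chars GB.
Square: 0.7162/2 → 0, 0.6943/1 → 0; chars 00.
Subsquare: 0.7162/0.0833333 → 8 → i, 0.6943/0.0416667 → 16 → q; chars iq.

GB00iq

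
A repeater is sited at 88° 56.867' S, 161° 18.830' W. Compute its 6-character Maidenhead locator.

AA91ib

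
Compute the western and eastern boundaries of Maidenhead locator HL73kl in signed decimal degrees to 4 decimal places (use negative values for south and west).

-25.1667, -25.0833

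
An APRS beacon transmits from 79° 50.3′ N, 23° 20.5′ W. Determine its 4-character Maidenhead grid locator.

HQ89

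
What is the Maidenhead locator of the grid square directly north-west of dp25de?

Longitude subsquare d = 3; −1 → 2 = c.
Latitude subsquare e = 4; +1 → 5 = f.

DP25cf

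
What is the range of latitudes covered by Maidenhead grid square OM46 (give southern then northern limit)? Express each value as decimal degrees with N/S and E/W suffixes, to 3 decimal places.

Field O=14, M=12: +14·20° lon, +12·10° lat → SW at lon 100°, lat 30°.
Square 4, 6: +4·2° lon, +6·1° lat → SW at lon 108°, lat 36°.
Cell spans 2° lon × 1° lat.
south 36.000° N, north 37.000° N.

36.000° N, 37.000° N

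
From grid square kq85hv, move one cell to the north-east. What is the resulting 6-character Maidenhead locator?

Longitude subsquare h = 7; +1 → 8 = i.
Latitude subsquare v = 21; +1 → 22 = w.

KQ85iw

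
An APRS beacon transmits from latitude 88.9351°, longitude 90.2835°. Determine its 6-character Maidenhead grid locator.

NR58dw

Add 180° to longitude and 90° to latitude: 270.2835, 178.9351.
Field (20°×10°, letters A–R): lon ⌊270.2835/20⌋ = 13 → N; lat ⌊178.9351/10⌋ = 17 → R.
Square (2°×1°, digits 0–9): lon ⌊10.2835/2⌋ = 5; lat ⌊8.9351/1⌋ = 8.
Subsquare (5′×2.5′, letters a–x): lon ⌊0.2835/0.0833333⌋ = 3 → d; lat ⌊0.9351/0.0416667⌋ = 22 → w.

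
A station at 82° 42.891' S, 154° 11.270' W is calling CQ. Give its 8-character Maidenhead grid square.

Add 180° to longitude and 90° to latitude: 25.81217, 7.28515.
Field: 25.81217/20 → 1 → B, 7.28515/10 → 0 → A; chars BA.
Square: 5.81217/2 → 2, 7.28515/1 → 7; chars 27.
Subsquare: 1.81217/0.0833333 → 21 → v, 0.28515/0.0416667 → 6 → g; chars vg.
Extended square: 0.06217/0.00833333 → 7, 0.03515/0.00416667 → 8; chars 78.

BA27vg78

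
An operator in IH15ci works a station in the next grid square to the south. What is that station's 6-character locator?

IH15ch

Latitude subsquare i = 8; −1 → 7 = h.
The longitude characters are unchanged.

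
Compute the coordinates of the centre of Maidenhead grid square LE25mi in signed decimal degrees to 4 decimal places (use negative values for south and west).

Field L=11, E=4: +11·20° lon, +4·10° lat → SW at lon 40°, lat -50°.
Square 2, 5: +2·2° lon, +5·1° lat → SW at lon 44°, lat -45°.
Subsquare m=12, i=8: +12·0.0833333° lon, +8·0.0416667° lat → SW at lon 45°, lat -44.6667°.
Cell spans 0.0833333° lon × 0.0416667° lat. Centre is SW corner plus half of each.
latitude -44.6458, longitude 45.0417.

-44.6458, 45.0417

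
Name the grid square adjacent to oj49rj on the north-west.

OJ49qk

Longitude subsquare r = 17; −1 → 16 = q.
Latitude subsquare j = 9; +1 → 10 = k.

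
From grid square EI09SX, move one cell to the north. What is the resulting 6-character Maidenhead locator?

Latitude subsquare x = 23; +1 → 24, wraps to 0 = a, carry into square.
Latitude square 9; +1 → 10, wraps to 0, carry into field.
Latitude field I = 8; +1 → 9 = J.
The longitude characters are unchanged.

EJ00sa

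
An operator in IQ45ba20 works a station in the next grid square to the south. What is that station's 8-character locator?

Latitude extended square 0; −1 → -1, wraps to 9, carry into subsquare.
Latitude subsquare a = 0; −1 → -1, wraps to 23 = x, carry into square.
Latitude square 5; −1 → 4.
The longitude characters are unchanged.

IQ44bx29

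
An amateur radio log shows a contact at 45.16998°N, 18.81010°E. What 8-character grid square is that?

Shift to the Maidenhead origin (180°W, 90°S): lon 198.81010, lat 135.16998.
Field (20°×10°, letters A–R): 198.81010/20 → 9 → J, 135.16998/10 → 13 → N; chars JN.
Square (2°×1°, digits 0–9): 18.81010/2 → 9, 5.16998/1 → 5; chars 95.
Subsquare (5′×2.5′, letters a–x): 0.81010/0.0833333 → 9 → j, 0.16998/0.0416667 → 4 → e; chars je.
Extended square (30″×15″, digits 0–9): 0.06010/0.00833333 → 7, 0.00331/0.00416667 → 0; chars 70.

JN95je70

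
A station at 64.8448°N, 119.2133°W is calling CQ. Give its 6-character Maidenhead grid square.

DP04ju

Offset from 180°W / 90°S: lon 60.7867°, lat 154.8448°.
Field (20°×10°, letters A–R): 60.7867/20 → 3 → D, 154.8448/10 → 15 → P; chars DP.
Square (2°×1°, digits 0–9): 0.7867/2 → 0, 4.8448/1 → 4; chars 04.
Subsquare (5′×2.5′, letters a–x): 0.7867/0.0833333 → 9 → j, 0.8448/0.0416667 → 20 → u; chars ju.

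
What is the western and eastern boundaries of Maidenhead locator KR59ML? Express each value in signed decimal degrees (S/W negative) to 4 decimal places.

Field K=10, R=17: +10·20° lon, +17·10° lat → SW at lon 20°, lat 80°.
Square 5, 9: +5·2° lon, +9·1° lat → SW at lon 30°, lat 89°.
Subsquare m=12, l=11: +12·0.0833333° lon, +11·0.0416667° lat → SW at lon 31°, lat 89.4583°.
Cell spans 0.0833333° lon × 0.0416667° lat.
west 31.0000, east 31.0833.

31.0000, 31.0833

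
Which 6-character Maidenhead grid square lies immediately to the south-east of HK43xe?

HK53ad

Longitude subsquare x = 23; +1 → 24, wraps to 0 = a, carry into square.
Longitude square 4; +1 → 5.
Latitude subsquare e = 4; −1 → 3 = d.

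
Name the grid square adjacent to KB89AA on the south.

KB88ax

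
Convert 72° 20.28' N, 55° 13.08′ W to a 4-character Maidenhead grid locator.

GQ22

Shift to the Maidenhead origin (180°W, 90°S): lon 124.78, lat 162.34.
Field (20°×10°, letters A–R): 124.78/20 → 6 → G, 162.34/10 → 16 → Q; chars GQ.
Square (2°×1°, digits 0–9): 4.78/2 → 2, 2.34/1 → 2; chars 22.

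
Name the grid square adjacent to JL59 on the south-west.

JL48

Longitude square 5; −1 → 4.
Latitude square 9; −1 → 8.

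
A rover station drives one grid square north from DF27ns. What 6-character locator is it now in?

DF27nt

Latitude subsquare s = 18; +1 → 19 = t.
The longitude characters are unchanged.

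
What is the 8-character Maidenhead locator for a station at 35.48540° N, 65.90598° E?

MM25wl86

Offset from 180°W / 90°S: lon 245.90598°, lat 125.48540°.
Field: 245.90598/20 → 12 → M, 125.48540/10 → 12 → M; chars MM.
Square: 5.90598/2 → 2, 5.48540/1 → 5; chars 25.
Subsquare: 1.90598/0.0833333 → 22 → w, 0.48540/0.0416667 → 11 → l; chars wl.
Extended square: 0.07265/0.00833333 → 8, 0.02707/0.00416667 → 6; chars 86.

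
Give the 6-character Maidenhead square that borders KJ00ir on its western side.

KJ00hr

Longitude subsquare i = 8; −1 → 7 = h.
The latitude characters are unchanged.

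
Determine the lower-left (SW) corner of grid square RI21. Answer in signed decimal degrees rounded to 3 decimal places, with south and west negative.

Field R=17, I=8: +17·20° lon, +8·10° lat → SW at lon 160°, lat -10°.
Square 2, 1: +2·2° lon, +1·1° lat → SW at lon 164°, lat -9°.
latitude -9.000, longitude 164.000.

-9.000, 164.000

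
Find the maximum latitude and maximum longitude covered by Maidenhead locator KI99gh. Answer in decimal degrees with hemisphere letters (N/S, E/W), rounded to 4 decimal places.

Field K=10, I=8: +10·20° lon, +8·10° lat → SW at lon 20°, lat -10°.
Square 9, 9: +9·2° lon, +9·1° lat → SW at lon 38°, lat -1°.
Subsquare g=6, h=7: +6·0.0833333° lon, +7·0.0416667° lat → SW at lon 38.5°, lat -0.708333°.
Cell spans 0.0833333° lon × 0.0416667° lat. NE corner is SW corner plus one full cell.
latitude 0.6667° S, longitude 38.5833° E.

0.6667° S, 38.5833° E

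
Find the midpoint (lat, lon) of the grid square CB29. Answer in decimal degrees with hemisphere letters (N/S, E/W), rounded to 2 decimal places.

70.50° S, 135.00° W

Field C=2, B=1: +2·20° lon, +1·10° lat → SW at lon -140°, lat -80°.
Square 2, 9: +2·2° lon, +9·1° lat → SW at lon -136°, lat -71°.
Cell spans 2° lon × 1° lat. Centre is SW corner plus half of each.
latitude 70.50° S, longitude 135.00° W.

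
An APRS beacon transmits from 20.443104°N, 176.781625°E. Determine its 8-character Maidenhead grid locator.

RL80jk36

Shift to the Maidenhead origin (180°W, 90°S): lon 356.78162, lat 110.44310.
Field: lon ⌊356.78162/20⌋ = 17 → R; lat ⌊110.44310/10⌋ = 11 → L.
Square: lon ⌊16.78162/2⌋ = 8; lat ⌊0.44310/1⌋ = 0.
Subsquare: lon ⌊0.78162/0.0833333⌋ = 9 → j; lat ⌊0.44310/0.0416667⌋ = 10 → k.
Extended square: lon ⌊0.03162/0.00833333⌋ = 3; lat ⌊0.02644/0.00416667⌋ = 6.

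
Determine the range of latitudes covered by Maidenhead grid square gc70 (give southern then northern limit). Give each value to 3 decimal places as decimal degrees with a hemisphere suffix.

Field G=6, C=2: +6·20° lon, +2·10° lat → SW at lon -60°, lat -70°.
Square 7, 0: +7·2° lon, +0·1° lat → SW at lon -46°, lat -70°.
Cell spans 2° lon × 1° lat.
south 70.000° S, north 69.000° S.

70.000° S, 69.000° S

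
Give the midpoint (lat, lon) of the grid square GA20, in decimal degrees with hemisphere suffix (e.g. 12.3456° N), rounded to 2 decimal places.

89.50° S, 55.00° W

Field G=6, A=0: +6·20° lon, +0·10° lat → SW at lon -60°, lat -90°.
Square 2, 0: +2·2° lon, +0·1° lat → SW at lon -56°, lat -90°.
Cell spans 2° lon × 1° lat. Centre is SW corner plus half of each.
latitude 89.50° S, longitude 55.00° W.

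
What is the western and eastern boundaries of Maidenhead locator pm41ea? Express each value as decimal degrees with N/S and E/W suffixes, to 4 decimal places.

Field P=15, M=12: +15·20° lon, +12·10° lat → SW at lon 120°, lat 30°.
Square 4, 1: +4·2° lon, +1·1° lat → SW at lon 128°, lat 31°.
Subsquare e=4, a=0: +4·0.0833333° lon, +0·0.0416667° lat → SW at lon 128.333°, lat 31°.
Cell spans 0.0833333° lon × 0.0416667° lat.
west 128.3333° E, east 128.4167° E.

128.3333° E, 128.4167° E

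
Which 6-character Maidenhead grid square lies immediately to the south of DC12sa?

DC11sx

Latitude subsquare a = 0; −1 → -1, wraps to 23 = x, carry into square.
Latitude square 2; −1 → 1.
The longitude characters are unchanged.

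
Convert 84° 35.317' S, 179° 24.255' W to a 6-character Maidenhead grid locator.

AA05hj

Add 180° to longitude and 90° to latitude: 0.5958, 5.4114.
Field: lon ⌊0.5958/20⌋ = 0 → A; lat ⌊5.4114/10⌋ = 0 → A.
Square: lon ⌊0.5958/2⌋ = 0; lat ⌊5.4114/1⌋ = 5.
Subsquare: lon ⌊0.5958/0.0833333⌋ = 7 → h; lat ⌊0.4114/0.0416667⌋ = 9 → j.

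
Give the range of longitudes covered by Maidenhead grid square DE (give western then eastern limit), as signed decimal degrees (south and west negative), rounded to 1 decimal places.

Field D=3, E=4: +3·20° lon, +4·10° lat → SW at lon -120°, lat -50°.
Cell spans 20° lon × 10° lat.
west -120.0, east -100.0.

-120.0, -100.0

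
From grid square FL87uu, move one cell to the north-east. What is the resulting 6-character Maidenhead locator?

FL87vv

Longitude subsquare u = 20; +1 → 21 = v.
Latitude subsquare u = 20; +1 → 21 = v.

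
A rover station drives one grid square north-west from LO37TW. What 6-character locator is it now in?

Longitude subsquare t = 19; −1 → 18 = s.
Latitude subsquare w = 22; +1 → 23 = x.

LO37sx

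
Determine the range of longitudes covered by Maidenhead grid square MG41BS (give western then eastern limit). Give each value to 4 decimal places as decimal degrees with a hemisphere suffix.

Field M=12, G=6: +12·20° lon, +6·10° lat → SW at lon 60°, lat -30°.
Square 4, 1: +4·2° lon, +1·1° lat → SW at lon 68°, lat -29°.
Subsquare b=1, s=18: +1·0.0833333° lon, +18·0.0416667° lat → SW at lon 68.0833°, lat -28.25°.
Cell spans 0.0833333° lon × 0.0416667° lat.
west 68.0833° E, east 68.1667° E.

68.0833° E, 68.1667° E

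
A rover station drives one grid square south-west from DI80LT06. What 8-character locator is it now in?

Longitude extended square 0; −1 → -1, wraps to 9, carry into subsquare.
Longitude subsquare l = 11; −1 → 10 = k.
Latitude extended square 6; −1 → 5.

DI80kt95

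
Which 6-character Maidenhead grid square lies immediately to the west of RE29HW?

RE29gw

Longitude subsquare h = 7; −1 → 6 = g.
The latitude characters are unchanged.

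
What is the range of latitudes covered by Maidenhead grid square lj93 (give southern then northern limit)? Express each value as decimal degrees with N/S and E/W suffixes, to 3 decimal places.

3.000° N, 4.000° N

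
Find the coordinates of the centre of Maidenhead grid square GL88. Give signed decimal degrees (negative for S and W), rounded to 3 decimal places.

28.500, -43.000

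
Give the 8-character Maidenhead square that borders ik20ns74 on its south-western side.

Longitude extended square 7; −1 → 6.
Latitude extended square 4; −1 → 3.

IK20ns63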